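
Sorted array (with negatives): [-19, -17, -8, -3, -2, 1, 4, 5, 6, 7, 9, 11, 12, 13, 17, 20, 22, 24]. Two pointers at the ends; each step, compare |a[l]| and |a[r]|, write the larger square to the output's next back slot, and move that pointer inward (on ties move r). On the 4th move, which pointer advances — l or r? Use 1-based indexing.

[1,18] |-19|<=|24| out[18]=576 → r--
[1,17] |-19|<=|22| out[17]=484 → r--
[1,16] |-19|<=|20| out[16]=400 → r--
[1,15] |-19|>|17| out[15]=361 → l++

l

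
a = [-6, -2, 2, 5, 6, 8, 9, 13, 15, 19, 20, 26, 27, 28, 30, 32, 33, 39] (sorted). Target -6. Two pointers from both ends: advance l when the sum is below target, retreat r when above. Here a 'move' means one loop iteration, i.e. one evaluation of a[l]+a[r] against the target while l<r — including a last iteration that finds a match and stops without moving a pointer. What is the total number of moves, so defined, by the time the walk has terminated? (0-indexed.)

17 moves

[0,17] -6+39=33 >-6 → r--
[0,16] -6+33=27 >-6 → r--
[0,15] -6+32=26 >-6 → r--
[0,14] -6+30=24 >-6 → r--
[0,13] -6+28=22 >-6 → r--
[0,12] -6+27=21 >-6 → r--
[0,11] -6+26=20 >-6 → r--
[0,10] -6+20=14 >-6 → r--
[0,9] -6+19=13 >-6 → r--
[0,8] -6+15=9 >-6 → r--
[0,7] -6+13=7 >-6 → r--
[0,6] -6+9=3 >-6 → r--
[0,5] -6+8=2 >-6 → r--
[0,4] -6+6=0 >-6 → r--
[0,3] -6+5=-1 >-6 → r--
[0,2] -6+2=-4 >-6 → r--
[0,1] -6+-2=-8 <-6 → l++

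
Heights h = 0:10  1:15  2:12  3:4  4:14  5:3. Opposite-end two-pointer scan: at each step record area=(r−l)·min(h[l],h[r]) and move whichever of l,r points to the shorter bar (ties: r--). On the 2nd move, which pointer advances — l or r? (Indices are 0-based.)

l=0 r=5: min(10,3)*5=15 best=15 *, r--
l=0 r=4: min(10,14)*4=40 best=40 *, l++

l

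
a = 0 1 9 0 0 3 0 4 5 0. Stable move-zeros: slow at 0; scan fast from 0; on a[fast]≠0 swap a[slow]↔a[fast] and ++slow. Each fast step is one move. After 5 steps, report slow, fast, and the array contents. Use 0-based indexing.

slow=0 fast=0: a[fast]=0, fast++
slow=0 fast=1: a[fast]=1≠0 swap→a[0]=1, slow++,fast++
slow=1 fast=2: a[fast]=9≠0 swap→a[1]=9, slow++,fast++
slow=2 fast=3: a[fast]=0, fast++
slow=2 fast=4: a[fast]=0, fast++

slow=2, fast=5, a=[1, 9, 0, 0, 0, 3, 0, 4, 5, 0]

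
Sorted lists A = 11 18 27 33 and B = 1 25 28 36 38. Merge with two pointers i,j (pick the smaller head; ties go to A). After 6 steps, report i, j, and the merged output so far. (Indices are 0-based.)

i=3, j=3, merged so far=[1, 11, 18, 25, 27, 28]

i=0 j=0: A[i]=11>B[j]=1 take 1, j++
i=0 j=1: A[i]=11<=B[j]=25 take 11, i++
i=1 j=1: A[i]=18<=B[j]=25 take 18, i++
i=2 j=1: A[i]=27>B[j]=25 take 25, j++
i=2 j=2: A[i]=27<=B[j]=28 take 27, i++
i=3 j=2: A[i]=33>B[j]=28 take 28, j++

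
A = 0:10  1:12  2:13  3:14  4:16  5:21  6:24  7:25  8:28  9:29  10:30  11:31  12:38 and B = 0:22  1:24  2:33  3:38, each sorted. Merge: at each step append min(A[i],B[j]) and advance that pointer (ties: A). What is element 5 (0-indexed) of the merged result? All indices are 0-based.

i=0 j=0: A[i]=10<=B[j]=22 take 10, i++
i=1 j=0: A[i]=12<=B[j]=22 take 12, i++
i=2 j=0: A[i]=13<=B[j]=22 take 13, i++
i=3 j=0: A[i]=14<=B[j]=22 take 14, i++
i=4 j=0: A[i]=16<=B[j]=22 take 16, i++
i=5 j=0: A[i]=21<=B[j]=22 take 21, i++
i=6 j=0: A[i]=24>B[j]=22 take 22, j++
i=6 j=1: A[i]=24<=B[j]=24 take 24, i++
i=7 j=1: A[i]=25>B[j]=24 take 24, j++
i=7 j=2: A[i]=25<=B[j]=33 take 25, i++
i=8 j=2: A[i]=28<=B[j]=33 take 28, i++
i=9 j=2: A[i]=29<=B[j]=33 take 29, i++
i=10 j=2: A[i]=30<=B[j]=33 take 30, i++
i=11 j=2: A[i]=31<=B[j]=33 take 31, i++
i=12 j=2: A[i]=38>B[j]=33 take 33, j++
i=12 j=3: A[i]=38<=B[j]=38 take 38, i++
i=13 j=3: A done, take B[j]=38, j++

merged[5] = 21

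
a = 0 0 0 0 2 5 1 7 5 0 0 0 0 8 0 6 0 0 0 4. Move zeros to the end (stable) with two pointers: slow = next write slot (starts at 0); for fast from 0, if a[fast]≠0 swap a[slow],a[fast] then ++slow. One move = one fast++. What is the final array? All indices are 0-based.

slow=0 fast=0: a[fast]=0, fast++
slow=0 fast=1: a[fast]=0, fast++
slow=0 fast=2: a[fast]=0, fast++
slow=0 fast=3: a[fast]=0, fast++
slow=0 fast=4: a[fast]=2≠0 swap→a[0]=2, slow++,fast++
slow=1 fast=5: a[fast]=5≠0 swap→a[1]=5, slow++,fast++
slow=2 fast=6: a[fast]=1≠0 swap→a[2]=1, slow++,fast++
slow=3 fast=7: a[fast]=7≠0 swap→a[3]=7, slow++,fast++
slow=4 fast=8: a[fast]=5≠0 swap→a[4]=5, slow++,fast++
slow=5 fast=9: a[fast]=0, fast++
slow=5 fast=10: a[fast]=0, fast++
slow=5 fast=11: a[fast]=0, fast++
slow=5 fast=12: a[fast]=0, fast++
slow=5 fast=13: a[fast]=8≠0 swap→a[5]=8, slow++,fast++
slow=6 fast=14: a[fast]=0, fast++
slow=6 fast=15: a[fast]=6≠0 swap→a[6]=6, slow++,fast++
slow=7 fast=16: a[fast]=0, fast++
slow=7 fast=17: a[fast]=0, fast++
slow=7 fast=18: a[fast]=0, fast++
slow=7 fast=19: a[fast]=4≠0 swap→a[7]=4, slow++,fast++

[2, 5, 1, 7, 5, 8, 6, 4, 0, 0, 0, 0, 0, 0, 0, 0, 0, 0, 0, 0]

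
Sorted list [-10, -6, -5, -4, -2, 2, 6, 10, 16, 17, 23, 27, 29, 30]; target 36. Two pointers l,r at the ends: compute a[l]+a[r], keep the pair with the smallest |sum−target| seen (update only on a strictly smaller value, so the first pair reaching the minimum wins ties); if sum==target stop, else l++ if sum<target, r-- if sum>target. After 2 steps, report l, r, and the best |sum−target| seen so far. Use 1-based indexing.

l=3, r=14, best |Δ|=12

[1,14] -10+30=20 d=16 * → l++
[2,14] -6+30=24 d=12 * → l++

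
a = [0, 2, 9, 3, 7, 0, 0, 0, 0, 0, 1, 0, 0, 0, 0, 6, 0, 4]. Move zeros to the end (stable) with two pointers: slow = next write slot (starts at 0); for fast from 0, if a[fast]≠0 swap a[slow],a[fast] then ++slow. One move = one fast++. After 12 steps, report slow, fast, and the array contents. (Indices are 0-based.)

slow=5, fast=12, a=[2, 9, 3, 7, 1, 0, 0, 0, 0, 0, 0, 0, 0, 0, 0, 6, 0, 4]

slow=0 fast=0: a[fast]=0, fast++
slow=0 fast=1: a[fast]=2≠0 swap→a[0]=2, slow++,fast++
slow=1 fast=2: a[fast]=9≠0 swap→a[1]=9, slow++,fast++
slow=2 fast=3: a[fast]=3≠0 swap→a[2]=3, slow++,fast++
slow=3 fast=4: a[fast]=7≠0 swap→a[3]=7, slow++,fast++
slow=4 fast=5: a[fast]=0, fast++
slow=4 fast=6: a[fast]=0, fast++
slow=4 fast=7: a[fast]=0, fast++
slow=4 fast=8: a[fast]=0, fast++
slow=4 fast=9: a[fast]=0, fast++
slow=4 fast=10: a[fast]=1≠0 swap→a[4]=1, slow++,fast++
slow=5 fast=11: a[fast]=0, fast++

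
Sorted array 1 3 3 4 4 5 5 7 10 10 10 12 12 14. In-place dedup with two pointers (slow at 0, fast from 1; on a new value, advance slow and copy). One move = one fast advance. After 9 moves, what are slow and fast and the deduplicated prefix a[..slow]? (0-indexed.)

slow=5, fast=10, prefix=[1, 3, 4, 5, 7, 10]

slow=0 fast=1: a[fast]=3≠a[slow]=1 write a[1]=3, slow++,fast++
slow=1 fast=2: a[fast]=3=a[slow] dup, fast++
slow=1 fast=3: a[fast]=4≠a[slow]=3 write a[2]=4, slow++,fast++
slow=2 fast=4: a[fast]=4=a[slow] dup, fast++
slow=2 fast=5: a[fast]=5≠a[slow]=4 write a[3]=5, slow++,fast++
slow=3 fast=6: a[fast]=5=a[slow] dup, fast++
slow=3 fast=7: a[fast]=7≠a[slow]=5 write a[4]=7, slow++,fast++
slow=4 fast=8: a[fast]=10≠a[slow]=7 write a[5]=10, slow++,fast++
slow=5 fast=9: a[fast]=10=a[slow] dup, fast++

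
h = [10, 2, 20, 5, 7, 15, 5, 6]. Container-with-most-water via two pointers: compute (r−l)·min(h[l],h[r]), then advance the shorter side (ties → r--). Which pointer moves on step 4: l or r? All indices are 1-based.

l=1 r=8: min(10,6)*7=42 best=42 *, r--
l=1 r=7: min(10,5)*6=30 best=42, r--
l=1 r=6: min(10,15)*5=50 best=50 *, l++
l=2 r=6: min(2,15)*4=8 best=50, l++

l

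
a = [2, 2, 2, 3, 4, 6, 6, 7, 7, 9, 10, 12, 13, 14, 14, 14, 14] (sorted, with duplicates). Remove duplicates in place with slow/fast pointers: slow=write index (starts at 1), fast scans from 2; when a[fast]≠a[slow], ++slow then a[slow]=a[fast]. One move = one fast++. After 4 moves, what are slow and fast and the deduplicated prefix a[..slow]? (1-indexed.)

(s=1,f=2) a[fast]=2=a[slow] dup → fast++
(s=1,f=3) a[fast]=2=a[slow] dup → fast++
(s=1,f=4) a[fast]=3≠a[slow]=2 write a[2]=3 → slow++,fast++
(s=2,f=5) a[fast]=4≠a[slow]=3 write a[3]=4 → slow++,fast++

slow=3, fast=6, prefix=[2, 3, 4]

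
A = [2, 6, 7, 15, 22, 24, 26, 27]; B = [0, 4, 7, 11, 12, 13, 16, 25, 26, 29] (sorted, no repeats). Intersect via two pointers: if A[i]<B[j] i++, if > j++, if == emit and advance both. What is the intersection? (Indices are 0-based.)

intersection = [7, 26]

i=0 j=0: 2>0, j++
i=0 j=1: 2<4, i++
i=1 j=1: 6>4, j++
i=1 j=2: 6<7, i++
i=2 j=2: 7==7 emit, i++,j++
i=3 j=3: 15>11, j++
i=3 j=4: 15>12, j++
i=3 j=5: 15>13, j++
i=3 j=6: 15<16, i++
i=4 j=6: 22>16, j++
i=4 j=7: 22<25, i++
i=5 j=7: 24<25, i++
i=6 j=7: 26>25, j++
i=6 j=8: 26==26 emit, i++,j++
i=7 j=9: 27<29, i++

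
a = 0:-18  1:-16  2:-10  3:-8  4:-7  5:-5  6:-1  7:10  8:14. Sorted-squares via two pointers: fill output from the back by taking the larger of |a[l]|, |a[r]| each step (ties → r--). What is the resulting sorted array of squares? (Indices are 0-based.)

[0,8] |-18|>|14| out[8]=324 → l++
[1,8] |-16|>|14| out[7]=256 → l++
[2,8] |-10|<=|14| out[6]=196 → r--
[2,7] |-10|<=|10| out[5]=100 → r--
[2,6] |-10|>|-1| out[4]=100 → l++
[3,6] |-8|>|-1| out[3]=64 → l++
[4,6] |-7|>|-1| out[2]=49 → l++
[5,6] |-5|>|-1| out[1]=25 → l++
[6,6] |-1|<=|-1| out[0]=1 → r--

[1, 25, 49, 64, 100, 100, 196, 256, 324]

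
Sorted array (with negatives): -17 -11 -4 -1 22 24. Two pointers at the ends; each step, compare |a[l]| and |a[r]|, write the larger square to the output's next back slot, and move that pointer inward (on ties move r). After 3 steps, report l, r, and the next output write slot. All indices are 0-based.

l=0 r=5: |-17|<=|24| out[5]=576, r--
l=0 r=4: |-17|<=|22| out[4]=484, r--
l=0 r=3: |-17|>|-1| out[3]=289, l++

l=1, r=3, next write slot=2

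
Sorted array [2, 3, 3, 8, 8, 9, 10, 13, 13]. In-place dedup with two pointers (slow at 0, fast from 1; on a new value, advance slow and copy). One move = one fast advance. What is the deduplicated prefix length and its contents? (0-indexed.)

(s=0,f=1) a[fast]=3≠a[slow]=2 write a[1]=3 → slow++,fast++
(s=1,f=2) a[fast]=3=a[slow] dup → fast++
(s=1,f=3) a[fast]=8≠a[slow]=3 write a[2]=8 → slow++,fast++
(s=2,f=4) a[fast]=8=a[slow] dup → fast++
(s=2,f=5) a[fast]=9≠a[slow]=8 write a[3]=9 → slow++,fast++
(s=3,f=6) a[fast]=10≠a[slow]=9 write a[4]=10 → slow++,fast++
(s=4,f=7) a[fast]=13≠a[slow]=10 write a[5]=13 → slow++,fast++
(s=5,f=8) a[fast]=13=a[slow] dup → fast++

length 6; prefix = [2, 3, 8, 9, 10, 13]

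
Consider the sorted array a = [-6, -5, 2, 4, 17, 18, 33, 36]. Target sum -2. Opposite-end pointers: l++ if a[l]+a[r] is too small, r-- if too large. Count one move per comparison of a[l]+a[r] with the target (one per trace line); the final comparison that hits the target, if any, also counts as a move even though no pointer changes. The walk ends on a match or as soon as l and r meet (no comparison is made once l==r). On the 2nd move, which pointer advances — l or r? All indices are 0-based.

l=0 r=7: -6+36=30 >-2, r--
l=0 r=6: -6+33=27 >-2, r--

r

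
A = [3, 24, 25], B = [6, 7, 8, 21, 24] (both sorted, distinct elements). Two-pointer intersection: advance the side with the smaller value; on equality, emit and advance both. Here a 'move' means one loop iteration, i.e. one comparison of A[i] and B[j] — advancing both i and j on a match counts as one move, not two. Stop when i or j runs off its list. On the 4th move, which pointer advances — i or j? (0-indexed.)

j

[i=0,j=0] 3<6 → i++
[i=1,j=0] 24>6 → j++
[i=1,j=1] 24>7 → j++
[i=1,j=2] 24>8 → j++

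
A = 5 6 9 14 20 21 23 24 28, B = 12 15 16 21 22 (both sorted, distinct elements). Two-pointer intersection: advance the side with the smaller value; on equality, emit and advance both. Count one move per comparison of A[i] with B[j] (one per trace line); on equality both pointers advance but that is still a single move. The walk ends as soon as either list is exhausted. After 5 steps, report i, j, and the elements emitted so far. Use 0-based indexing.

[i=0,j=0] 5<12 → i++
[i=1,j=0] 6<12 → i++
[i=2,j=0] 9<12 → i++
[i=3,j=0] 14>12 → j++
[i=3,j=1] 14<15 → i++

i=4, j=1, emitted=[]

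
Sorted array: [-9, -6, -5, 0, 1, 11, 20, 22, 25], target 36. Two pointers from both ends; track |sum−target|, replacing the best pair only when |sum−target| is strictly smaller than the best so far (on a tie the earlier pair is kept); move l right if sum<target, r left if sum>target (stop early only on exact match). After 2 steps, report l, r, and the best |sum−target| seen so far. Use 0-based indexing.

[0,8] -9+25=16 d=20 * → l++
[1,8] -6+25=19 d=17 * → l++

l=2, r=8, best |Δ|=17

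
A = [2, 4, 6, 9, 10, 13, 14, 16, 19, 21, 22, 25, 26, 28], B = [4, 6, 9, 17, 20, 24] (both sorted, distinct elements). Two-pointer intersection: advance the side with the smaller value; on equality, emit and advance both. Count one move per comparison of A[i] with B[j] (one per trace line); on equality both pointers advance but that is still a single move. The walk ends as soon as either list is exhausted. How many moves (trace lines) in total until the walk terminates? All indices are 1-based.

14 moves

i=1 j=1: 2<4, i++
i=2 j=1: 4==4 emit, i++,j++
i=3 j=2: 6==6 emit, i++,j++
i=4 j=3: 9==9 emit, i++,j++
i=5 j=4: 10<17, i++
i=6 j=4: 13<17, i++
i=7 j=4: 14<17, i++
i=8 j=4: 16<17, i++
i=9 j=4: 19>17, j++
i=9 j=5: 19<20, i++
i=10 j=5: 21>20, j++
i=10 j=6: 21<24, i++
i=11 j=6: 22<24, i++
i=12 j=6: 25>24, j++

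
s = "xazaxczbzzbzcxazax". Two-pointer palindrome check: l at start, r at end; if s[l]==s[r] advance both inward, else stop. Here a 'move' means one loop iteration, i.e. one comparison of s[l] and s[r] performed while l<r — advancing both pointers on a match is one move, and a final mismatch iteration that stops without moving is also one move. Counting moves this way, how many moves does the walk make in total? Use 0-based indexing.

9 moves

l=0 r=17: 'x'=='x', l++,r--
l=1 r=16: 'a'=='a', l++,r--
l=2 r=15: 'z'=='z', l++,r--
l=3 r=14: 'a'=='a', l++,r--
l=4 r=13: 'x'=='x', l++,r--
l=5 r=12: 'c'=='c', l++,r--
l=6 r=11: 'z'=='z', l++,r--
l=7 r=10: 'b'=='b', l++,r--
l=8 r=9: 'z'=='z', l++,r--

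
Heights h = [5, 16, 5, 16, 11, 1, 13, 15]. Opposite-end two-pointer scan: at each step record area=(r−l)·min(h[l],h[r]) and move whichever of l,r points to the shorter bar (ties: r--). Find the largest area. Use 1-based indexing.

max area = 90

[1,8] min(5,15)*7=35 best=35 * → l++
[2,8] min(16,15)*6=90 best=90 * → r--
[2,7] min(16,13)*5=65 best=90 → r--
[2,6] min(16,1)*4=4 best=90 → r--
[2,5] min(16,11)*3=33 best=90 → r--
[2,4] min(16,16)*2=32 best=90 → r--
[2,3] min(16,5)*1=5 best=90 → r--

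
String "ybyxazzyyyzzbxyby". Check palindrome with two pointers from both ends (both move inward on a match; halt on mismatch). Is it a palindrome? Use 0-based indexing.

not a palindrome (mismatch at 4,12)

[0,16] 'y'=='y' → l++,r--
[1,15] 'b'=='b' → l++,r--
[2,14] 'y'=='y' → l++,r--
[3,13] 'x'=='x' → l++,r--
[4,12] 'a'!='b' → stop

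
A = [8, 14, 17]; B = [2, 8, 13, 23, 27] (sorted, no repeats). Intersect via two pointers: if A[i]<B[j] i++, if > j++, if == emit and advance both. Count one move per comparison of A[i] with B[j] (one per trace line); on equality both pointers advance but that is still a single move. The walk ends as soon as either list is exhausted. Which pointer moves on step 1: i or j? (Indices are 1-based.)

i=1 j=1: 8>2, j++

j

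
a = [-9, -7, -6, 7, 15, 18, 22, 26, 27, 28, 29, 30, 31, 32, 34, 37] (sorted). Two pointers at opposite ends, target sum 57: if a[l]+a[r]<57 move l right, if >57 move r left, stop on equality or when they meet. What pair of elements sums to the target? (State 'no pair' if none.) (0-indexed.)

[0,15] -9+37=28 <57 → l++
[1,15] -7+37=30 <57 → l++
[2,15] -6+37=31 <57 → l++
[3,15] 7+37=44 <57 → l++
[4,15] 15+37=52 <57 → l++
[5,15] 18+37=55 <57 → l++
[6,15] 22+37=59 >57 → r--
[6,14] 22+34=56 <57 → l++
[7,14] 26+34=60 >57 → r--
[7,13] 26+32=58 >57 → r--
[7,12] 26+31=57 → found

(26, 31)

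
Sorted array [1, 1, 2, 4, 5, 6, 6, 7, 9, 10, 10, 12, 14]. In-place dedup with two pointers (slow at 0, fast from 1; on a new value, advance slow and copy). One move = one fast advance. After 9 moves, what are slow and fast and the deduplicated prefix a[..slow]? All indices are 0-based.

(s=0,f=1) a[fast]=1=a[slow] dup → fast++
(s=0,f=2) a[fast]=2≠a[slow]=1 write a[1]=2 → slow++,fast++
(s=1,f=3) a[fast]=4≠a[slow]=2 write a[2]=4 → slow++,fast++
(s=2,f=4) a[fast]=5≠a[slow]=4 write a[3]=5 → slow++,fast++
(s=3,f=5) a[fast]=6≠a[slow]=5 write a[4]=6 → slow++,fast++
(s=4,f=6) a[fast]=6=a[slow] dup → fast++
(s=4,f=7) a[fast]=7≠a[slow]=6 write a[5]=7 → slow++,fast++
(s=5,f=8) a[fast]=9≠a[slow]=7 write a[6]=9 → slow++,fast++
(s=6,f=9) a[fast]=10≠a[slow]=9 write a[7]=10 → slow++,fast++

slow=7, fast=10, prefix=[1, 2, 4, 5, 6, 7, 9, 10]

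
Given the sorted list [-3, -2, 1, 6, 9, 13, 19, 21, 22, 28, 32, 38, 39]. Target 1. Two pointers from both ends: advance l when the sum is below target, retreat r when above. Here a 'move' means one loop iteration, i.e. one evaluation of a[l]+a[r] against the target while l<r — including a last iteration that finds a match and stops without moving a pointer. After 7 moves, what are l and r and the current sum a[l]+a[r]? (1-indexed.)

[1,13] -3+39=36 >1 → r--
[1,12] -3+38=35 >1 → r--
[1,11] -3+32=29 >1 → r--
[1,10] -3+28=25 >1 → r--
[1,9] -3+22=19 >1 → r--
[1,8] -3+21=18 >1 → r--
[1,7] -3+19=16 >1 → r--

l=1, r=6, sum=10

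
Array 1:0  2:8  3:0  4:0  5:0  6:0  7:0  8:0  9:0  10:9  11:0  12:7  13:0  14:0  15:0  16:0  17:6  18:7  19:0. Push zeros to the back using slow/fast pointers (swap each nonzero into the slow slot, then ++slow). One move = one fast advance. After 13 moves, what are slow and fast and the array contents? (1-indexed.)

slow=1 fast=1: a[fast]=0, fast++
slow=1 fast=2: a[fast]=8≠0 swap→a[1]=8, slow++,fast++
slow=2 fast=3: a[fast]=0, fast++
slow=2 fast=4: a[fast]=0, fast++
slow=2 fast=5: a[fast]=0, fast++
slow=2 fast=6: a[fast]=0, fast++
slow=2 fast=7: a[fast]=0, fast++
slow=2 fast=8: a[fast]=0, fast++
slow=2 fast=9: a[fast]=0, fast++
slow=2 fast=10: a[fast]=9≠0 swap→a[2]=9, slow++,fast++
slow=3 fast=11: a[fast]=0, fast++
slow=3 fast=12: a[fast]=7≠0 swap→a[3]=7, slow++,fast++
slow=4 fast=13: a[fast]=0, fast++

slow=4, fast=14, a=[8, 9, 7, 0, 0, 0, 0, 0, 0, 0, 0, 0, 0, 0, 0, 0, 6, 7, 0]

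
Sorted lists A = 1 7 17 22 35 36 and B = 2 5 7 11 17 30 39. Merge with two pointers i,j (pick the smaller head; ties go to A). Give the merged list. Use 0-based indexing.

[1, 2, 5, 7, 7, 11, 17, 17, 22, 30, 35, 36, 39]

i=0 j=0: A[i]=1<=B[j]=2 take 1, i++
i=1 j=0: A[i]=7>B[j]=2 take 2, j++
i=1 j=1: A[i]=7>B[j]=5 take 5, j++
i=1 j=2: A[i]=7<=B[j]=7 take 7, i++
i=2 j=2: A[i]=17>B[j]=7 take 7, j++
i=2 j=3: A[i]=17>B[j]=11 take 11, j++
i=2 j=4: A[i]=17<=B[j]=17 take 17, i++
i=3 j=4: A[i]=22>B[j]=17 take 17, j++
i=3 j=5: A[i]=22<=B[j]=30 take 22, i++
i=4 j=5: A[i]=35>B[j]=30 take 30, j++
i=4 j=6: A[i]=35<=B[j]=39 take 35, i++
i=5 j=6: A[i]=36<=B[j]=39 take 36, i++
i=6 j=6: A done, take B[j]=39, j++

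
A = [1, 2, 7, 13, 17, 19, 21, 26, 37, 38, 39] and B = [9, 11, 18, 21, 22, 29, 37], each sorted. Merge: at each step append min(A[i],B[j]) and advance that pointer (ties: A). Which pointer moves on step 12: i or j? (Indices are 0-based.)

j

i=0 j=0: A[i]=1<=B[j]=9 take 1, i++
i=1 j=0: A[i]=2<=B[j]=9 take 2, i++
i=2 j=0: A[i]=7<=B[j]=9 take 7, i++
i=3 j=0: A[i]=13>B[j]=9 take 9, j++
i=3 j=1: A[i]=13>B[j]=11 take 11, j++
i=3 j=2: A[i]=13<=B[j]=18 take 13, i++
i=4 j=2: A[i]=17<=B[j]=18 take 17, i++
i=5 j=2: A[i]=19>B[j]=18 take 18, j++
i=5 j=3: A[i]=19<=B[j]=21 take 19, i++
i=6 j=3: A[i]=21<=B[j]=21 take 21, i++
i=7 j=3: A[i]=26>B[j]=21 take 21, j++
i=7 j=4: A[i]=26>B[j]=22 take 22, j++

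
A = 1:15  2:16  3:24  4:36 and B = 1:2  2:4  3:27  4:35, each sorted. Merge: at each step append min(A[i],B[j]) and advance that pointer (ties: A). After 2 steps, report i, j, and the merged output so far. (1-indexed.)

i=1, j=3, merged so far=[2, 4]

[i=1,j=1] A[i]=15>B[j]=2 take 2 → j++
[i=1,j=2] A[i]=15>B[j]=4 take 4 → j++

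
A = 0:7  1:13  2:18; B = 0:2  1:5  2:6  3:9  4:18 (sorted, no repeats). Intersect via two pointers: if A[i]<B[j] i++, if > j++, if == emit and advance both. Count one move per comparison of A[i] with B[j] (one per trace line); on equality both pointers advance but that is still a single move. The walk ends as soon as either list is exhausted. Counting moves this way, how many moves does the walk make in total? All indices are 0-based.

7 moves

[i=0,j=0] 7>2 → j++
[i=0,j=1] 7>5 → j++
[i=0,j=2] 7>6 → j++
[i=0,j=3] 7<9 → i++
[i=1,j=3] 13>9 → j++
[i=1,j=4] 13<18 → i++
[i=2,j=4] 18==18 emit → i++,j++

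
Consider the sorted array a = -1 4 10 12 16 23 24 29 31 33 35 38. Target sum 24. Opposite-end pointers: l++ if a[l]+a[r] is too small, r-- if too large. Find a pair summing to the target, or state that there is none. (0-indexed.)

no pair

[0,11] -1+38=37 >24 → r--
[0,10] -1+35=34 >24 → r--
[0,9] -1+33=32 >24 → r--
[0,8] -1+31=30 >24 → r--
[0,7] -1+29=28 >24 → r--
[0,6] -1+24=23 <24 → l++
[1,6] 4+24=28 >24 → r--
[1,5] 4+23=27 >24 → r--
[1,4] 4+16=20 <24 → l++
[2,4] 10+16=26 >24 → r--
[2,3] 10+12=22 <24 → l++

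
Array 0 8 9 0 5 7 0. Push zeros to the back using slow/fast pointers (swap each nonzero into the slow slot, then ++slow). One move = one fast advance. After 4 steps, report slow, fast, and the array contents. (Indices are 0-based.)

slow=2, fast=4, a=[8, 9, 0, 0, 5, 7, 0]

(s=0,f=0) a[fast]=0 → fast++
(s=0,f=1) a[fast]=8≠0 swap→a[0]=8 → slow++,fast++
(s=1,f=2) a[fast]=9≠0 swap→a[1]=9 → slow++,fast++
(s=2,f=3) a[fast]=0 → fast++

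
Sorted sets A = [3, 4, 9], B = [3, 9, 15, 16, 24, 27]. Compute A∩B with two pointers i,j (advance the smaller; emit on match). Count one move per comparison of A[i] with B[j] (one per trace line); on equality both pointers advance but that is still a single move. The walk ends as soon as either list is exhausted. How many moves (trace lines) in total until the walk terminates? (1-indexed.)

i=1 j=1: 3==3 emit, i++,j++
i=2 j=2: 4<9, i++
i=3 j=2: 9==9 emit, i++,j++

3 moves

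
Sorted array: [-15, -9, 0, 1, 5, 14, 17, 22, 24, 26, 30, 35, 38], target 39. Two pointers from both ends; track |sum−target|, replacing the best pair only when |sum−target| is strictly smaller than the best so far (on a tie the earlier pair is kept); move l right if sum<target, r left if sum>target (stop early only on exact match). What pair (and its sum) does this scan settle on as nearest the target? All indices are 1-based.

pair (1, 38) with sum 39 (|Δ|=0)

[1,13] -15+38=23 d=16 * → l++
[2,13] -9+38=29 d=10 * → l++
[3,13] 0+38=38 d=1 * → l++
[4,13] 1+38=39 d=0 * → stop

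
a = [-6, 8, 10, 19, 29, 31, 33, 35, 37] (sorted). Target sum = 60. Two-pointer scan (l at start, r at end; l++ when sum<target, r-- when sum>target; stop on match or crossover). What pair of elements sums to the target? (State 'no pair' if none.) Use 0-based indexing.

(29, 31)

l=0 r=8: -6+37=31 <60, l++
l=1 r=8: 8+37=45 <60, l++
l=2 r=8: 10+37=47 <60, l++
l=3 r=8: 19+37=56 <60, l++
l=4 r=8: 29+37=66 >60, r--
l=4 r=7: 29+35=64 >60, r--
l=4 r=6: 29+33=62 >60, r--
l=4 r=5: 29+31=60, found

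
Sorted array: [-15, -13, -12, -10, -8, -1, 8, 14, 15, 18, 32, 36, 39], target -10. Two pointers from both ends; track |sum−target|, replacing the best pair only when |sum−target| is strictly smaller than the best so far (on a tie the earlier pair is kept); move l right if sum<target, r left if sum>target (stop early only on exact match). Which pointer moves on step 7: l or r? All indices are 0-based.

r

[0,12] -15+39=24 d=34 * → r--
[0,11] -15+36=21 d=31 * → r--
[0,10] -15+32=17 d=27 * → r--
[0,9] -15+18=3 d=13 * → r--
[0,8] -15+15=0 d=10 * → r--
[0,7] -15+14=-1 d=9 * → r--
[0,6] -15+8=-7 d=3 * → r--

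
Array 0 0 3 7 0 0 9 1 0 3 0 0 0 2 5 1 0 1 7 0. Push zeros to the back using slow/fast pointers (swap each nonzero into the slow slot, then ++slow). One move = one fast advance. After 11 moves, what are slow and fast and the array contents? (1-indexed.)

(s=1,f=1) a[fast]=0 → fast++
(s=1,f=2) a[fast]=0 → fast++
(s=1,f=3) a[fast]=3≠0 swap→a[1]=3 → slow++,fast++
(s=2,f=4) a[fast]=7≠0 swap→a[2]=7 → slow++,fast++
(s=3,f=5) a[fast]=0 → fast++
(s=3,f=6) a[fast]=0 → fast++
(s=3,f=7) a[fast]=9≠0 swap→a[3]=9 → slow++,fast++
(s=4,f=8) a[fast]=1≠0 swap→a[4]=1 → slow++,fast++
(s=5,f=9) a[fast]=0 → fast++
(s=5,f=10) a[fast]=3≠0 swap→a[5]=3 → slow++,fast++
(s=6,f=11) a[fast]=0 → fast++

slow=6, fast=12, a=[3, 7, 9, 1, 3, 0, 0, 0, 0, 0, 0, 0, 0, 2, 5, 1, 0, 1, 7, 0]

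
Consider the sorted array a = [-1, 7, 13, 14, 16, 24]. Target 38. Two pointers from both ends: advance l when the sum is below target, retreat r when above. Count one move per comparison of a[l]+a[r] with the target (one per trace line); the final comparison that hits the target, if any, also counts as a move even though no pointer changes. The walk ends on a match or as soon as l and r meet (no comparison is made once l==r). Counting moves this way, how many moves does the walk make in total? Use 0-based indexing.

4 moves

l=0 r=5: -1+24=23 <38, l++
l=1 r=5: 7+24=31 <38, l++
l=2 r=5: 13+24=37 <38, l++
l=3 r=5: 14+24=38, found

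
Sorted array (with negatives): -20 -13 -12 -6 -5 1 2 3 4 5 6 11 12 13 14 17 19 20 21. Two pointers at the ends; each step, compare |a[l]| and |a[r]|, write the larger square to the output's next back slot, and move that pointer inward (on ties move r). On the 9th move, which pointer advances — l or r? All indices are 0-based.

l=0 r=18: |-20|<=|21| out[18]=441, r--
l=0 r=17: |-20|<=|20| out[17]=400, r--
l=0 r=16: |-20|>|19| out[16]=400, l++
l=1 r=16: |-13|<=|19| out[15]=361, r--
l=1 r=15: |-13|<=|17| out[14]=289, r--
l=1 r=14: |-13|<=|14| out[13]=196, r--
l=1 r=13: |-13|<=|13| out[12]=169, r--
l=1 r=12: |-13|>|12| out[11]=169, l++
l=2 r=12: |-12|<=|12| out[10]=144, r--

r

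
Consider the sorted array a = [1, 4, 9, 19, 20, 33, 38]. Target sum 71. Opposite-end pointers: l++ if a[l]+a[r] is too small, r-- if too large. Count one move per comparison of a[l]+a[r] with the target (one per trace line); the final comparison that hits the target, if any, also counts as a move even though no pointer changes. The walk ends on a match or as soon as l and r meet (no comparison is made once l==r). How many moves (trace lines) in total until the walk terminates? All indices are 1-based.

6 moves

[1,7] 1+38=39 <71 → l++
[2,7] 4+38=42 <71 → l++
[3,7] 9+38=47 <71 → l++
[4,7] 19+38=57 <71 → l++
[5,7] 20+38=58 <71 → l++
[6,7] 33+38=71 → found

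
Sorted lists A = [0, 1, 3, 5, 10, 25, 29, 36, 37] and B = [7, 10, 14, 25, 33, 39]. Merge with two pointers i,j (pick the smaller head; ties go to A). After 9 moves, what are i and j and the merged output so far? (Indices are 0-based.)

[i=0,j=0] A[i]=0<=B[j]=7 take 0 → i++
[i=1,j=0] A[i]=1<=B[j]=7 take 1 → i++
[i=2,j=0] A[i]=3<=B[j]=7 take 3 → i++
[i=3,j=0] A[i]=5<=B[j]=7 take 5 → i++
[i=4,j=0] A[i]=10>B[j]=7 take 7 → j++
[i=4,j=1] A[i]=10<=B[j]=10 take 10 → i++
[i=5,j=1] A[i]=25>B[j]=10 take 10 → j++
[i=5,j=2] A[i]=25>B[j]=14 take 14 → j++
[i=5,j=3] A[i]=25<=B[j]=25 take 25 → i++

i=6, j=3, merged so far=[0, 1, 3, 5, 7, 10, 10, 14, 25]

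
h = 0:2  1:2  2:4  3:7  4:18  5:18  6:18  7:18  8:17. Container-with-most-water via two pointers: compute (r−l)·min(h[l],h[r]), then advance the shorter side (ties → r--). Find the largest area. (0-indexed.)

max area = 68

l=0 r=8: min(2,17)*8=16 best=16 *, l++
l=1 r=8: min(2,17)*7=14 best=16, l++
l=2 r=8: min(4,17)*6=24 best=24 *, l++
l=3 r=8: min(7,17)*5=35 best=35 *, l++
l=4 r=8: min(18,17)*4=68 best=68 *, r--
l=4 r=7: min(18,18)*3=54 best=68, r--
l=4 r=6: min(18,18)*2=36 best=68, r--
l=4 r=5: min(18,18)*1=18 best=68, r--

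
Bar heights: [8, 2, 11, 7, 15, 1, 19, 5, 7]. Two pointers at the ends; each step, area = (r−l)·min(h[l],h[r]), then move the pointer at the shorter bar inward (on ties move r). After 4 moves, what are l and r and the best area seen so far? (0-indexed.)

[0,8] min(8,7)*8=56 best=56 * → r--
[0,7] min(8,5)*7=35 best=56 → r--
[0,6] min(8,19)*6=48 best=56 → l++
[1,6] min(2,19)*5=10 best=56 → l++

l=2, r=6, best area=56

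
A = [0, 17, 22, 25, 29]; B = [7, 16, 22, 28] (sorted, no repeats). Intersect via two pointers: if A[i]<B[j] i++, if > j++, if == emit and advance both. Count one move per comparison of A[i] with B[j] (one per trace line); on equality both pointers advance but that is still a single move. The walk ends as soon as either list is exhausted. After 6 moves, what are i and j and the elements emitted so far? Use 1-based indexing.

i=5, j=4, emitted=[22]

[i=1,j=1] 0<7 → i++
[i=2,j=1] 17>7 → j++
[i=2,j=2] 17>16 → j++
[i=2,j=3] 17<22 → i++
[i=3,j=3] 22==22 emit → i++,j++
[i=4,j=4] 25<28 → i++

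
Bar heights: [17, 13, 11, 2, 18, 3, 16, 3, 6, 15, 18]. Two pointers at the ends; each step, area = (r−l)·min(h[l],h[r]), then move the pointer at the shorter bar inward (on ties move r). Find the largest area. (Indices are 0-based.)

l=0 r=10: min(17,18)*10=170 best=170 *, l++
l=1 r=10: min(13,18)*9=117 best=170, l++
l=2 r=10: min(11,18)*8=88 best=170, l++
l=3 r=10: min(2,18)*7=14 best=170, l++
l=4 r=10: min(18,18)*6=108 best=170, r--
l=4 r=9: min(18,15)*5=75 best=170, r--
l=4 r=8: min(18,6)*4=24 best=170, r--
l=4 r=7: min(18,3)*3=9 best=170, r--
l=4 r=6: min(18,16)*2=32 best=170, r--
l=4 r=5: min(18,3)*1=3 best=170, r--

max area = 170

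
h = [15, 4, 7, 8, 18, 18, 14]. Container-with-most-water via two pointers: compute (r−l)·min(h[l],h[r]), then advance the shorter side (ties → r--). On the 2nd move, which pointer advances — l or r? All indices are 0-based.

l=0 r=6: min(15,14)*6=84 best=84 *, r--
l=0 r=5: min(15,18)*5=75 best=84, l++

l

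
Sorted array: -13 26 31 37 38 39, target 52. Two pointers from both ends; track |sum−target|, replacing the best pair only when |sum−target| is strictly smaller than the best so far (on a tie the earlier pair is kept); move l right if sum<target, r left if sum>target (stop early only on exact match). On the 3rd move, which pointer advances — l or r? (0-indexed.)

r

[0,5] -13+39=26 d=26 * → l++
[1,5] 26+39=65 d=13 * → r--
[1,4] 26+38=64 d=12 * → r--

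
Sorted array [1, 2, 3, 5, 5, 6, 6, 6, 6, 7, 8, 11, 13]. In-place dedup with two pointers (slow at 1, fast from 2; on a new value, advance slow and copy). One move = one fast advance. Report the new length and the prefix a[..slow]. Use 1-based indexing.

length 9; prefix = [1, 2, 3, 5, 6, 7, 8, 11, 13]

(s=1,f=2) a[fast]=2≠a[slow]=1 write a[2]=2 → slow++,fast++
(s=2,f=3) a[fast]=3≠a[slow]=2 write a[3]=3 → slow++,fast++
(s=3,f=4) a[fast]=5≠a[slow]=3 write a[4]=5 → slow++,fast++
(s=4,f=5) a[fast]=5=a[slow] dup → fast++
(s=4,f=6) a[fast]=6≠a[slow]=5 write a[5]=6 → slow++,fast++
(s=5,f=7) a[fast]=6=a[slow] dup → fast++
(s=5,f=8) a[fast]=6=a[slow] dup → fast++
(s=5,f=9) a[fast]=6=a[slow] dup → fast++
(s=5,f=10) a[fast]=7≠a[slow]=6 write a[6]=7 → slow++,fast++
(s=6,f=11) a[fast]=8≠a[slow]=7 write a[7]=8 → slow++,fast++
(s=7,f=12) a[fast]=11≠a[slow]=8 write a[8]=11 → slow++,fast++
(s=8,f=13) a[fast]=13≠a[slow]=11 write a[9]=13 → slow++,fast++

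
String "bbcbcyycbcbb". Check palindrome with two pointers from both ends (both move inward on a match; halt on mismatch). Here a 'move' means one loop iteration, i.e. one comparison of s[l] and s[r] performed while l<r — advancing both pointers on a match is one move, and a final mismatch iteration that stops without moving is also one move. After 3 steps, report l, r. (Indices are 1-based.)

l=4, r=9

[1,12] 'b'=='b' → l++,r--
[2,11] 'b'=='b' → l++,r--
[3,10] 'c'=='c' → l++,r--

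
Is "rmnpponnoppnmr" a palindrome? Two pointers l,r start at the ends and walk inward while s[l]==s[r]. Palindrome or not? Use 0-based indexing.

palindrome

[0,13] 'r'=='r' → l++,r--
[1,12] 'm'=='m' → l++,r--
[2,11] 'n'=='n' → l++,r--
[3,10] 'p'=='p' → l++,r--
[4,9] 'p'=='p' → l++,r--
[5,8] 'o'=='o' → l++,r--
[6,7] 'n'=='n' → l++,r--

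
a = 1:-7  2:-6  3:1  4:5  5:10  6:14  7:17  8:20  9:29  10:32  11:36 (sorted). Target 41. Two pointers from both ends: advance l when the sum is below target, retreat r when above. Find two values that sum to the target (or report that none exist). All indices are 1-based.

[1,11] -7+36=29 <41 → l++
[2,11] -6+36=30 <41 → l++
[3,11] 1+36=37 <41 → l++
[4,11] 5+36=41 → found

(5, 36)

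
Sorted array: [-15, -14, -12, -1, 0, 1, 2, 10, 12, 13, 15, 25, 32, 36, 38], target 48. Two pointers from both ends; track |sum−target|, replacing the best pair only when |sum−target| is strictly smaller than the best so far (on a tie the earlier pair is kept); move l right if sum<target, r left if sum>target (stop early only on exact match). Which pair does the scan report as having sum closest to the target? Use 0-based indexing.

pair (10, 38) with sum 48 (|Δ|=0)

[0,14] -15+38=23 d=25 * → l++
[1,14] -14+38=24 d=24 * → l++
[2,14] -12+38=26 d=22 * → l++
[3,14] -1+38=37 d=11 * → l++
[4,14] 0+38=38 d=10 * → l++
[5,14] 1+38=39 d=9 * → l++
[6,14] 2+38=40 d=8 * → l++
[7,14] 10+38=48 d=0 * → stop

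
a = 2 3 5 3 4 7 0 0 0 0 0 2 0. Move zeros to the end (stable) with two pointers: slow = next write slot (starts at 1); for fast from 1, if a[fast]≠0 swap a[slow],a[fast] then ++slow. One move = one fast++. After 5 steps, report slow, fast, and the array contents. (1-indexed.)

slow=6, fast=6, a=[2, 3, 5, 3, 4, 7, 0, 0, 0, 0, 0, 2, 0]

slow=1 fast=1: a[fast]=2≠0 swap→a[1]=2, slow++,fast++
slow=2 fast=2: a[fast]=3≠0 swap→a[2]=3, slow++,fast++
slow=3 fast=3: a[fast]=5≠0 swap→a[3]=5, slow++,fast++
slow=4 fast=4: a[fast]=3≠0 swap→a[4]=3, slow++,fast++
slow=5 fast=5: a[fast]=4≠0 swap→a[5]=4, slow++,fast++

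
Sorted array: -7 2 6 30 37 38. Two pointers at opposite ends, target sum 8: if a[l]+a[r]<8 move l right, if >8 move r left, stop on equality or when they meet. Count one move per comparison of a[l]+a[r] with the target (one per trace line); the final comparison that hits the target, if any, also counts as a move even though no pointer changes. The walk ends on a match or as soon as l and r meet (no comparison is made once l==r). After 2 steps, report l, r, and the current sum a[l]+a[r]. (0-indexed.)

[0,5] -7+38=31 >8 → r--
[0,4] -7+37=30 >8 → r--

l=0, r=3, sum=23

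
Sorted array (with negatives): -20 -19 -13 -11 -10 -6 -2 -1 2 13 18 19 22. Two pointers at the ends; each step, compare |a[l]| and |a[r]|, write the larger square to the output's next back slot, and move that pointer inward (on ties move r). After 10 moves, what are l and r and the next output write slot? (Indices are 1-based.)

l=7, r=9, next write slot=3

l=1 r=13: |-20|<=|22| out[13]=484, r--
l=1 r=12: |-20|>|19| out[12]=400, l++
l=2 r=12: |-19|<=|19| out[11]=361, r--
l=2 r=11: |-19|>|18| out[10]=361, l++
l=3 r=11: |-13|<=|18| out[9]=324, r--
l=3 r=10: |-13|<=|13| out[8]=169, r--
l=3 r=9: |-13|>|2| out[7]=169, l++
l=4 r=9: |-11|>|2| out[6]=121, l++
l=5 r=9: |-10|>|2| out[5]=100, l++
l=6 r=9: |-6|>|2| out[4]=36, l++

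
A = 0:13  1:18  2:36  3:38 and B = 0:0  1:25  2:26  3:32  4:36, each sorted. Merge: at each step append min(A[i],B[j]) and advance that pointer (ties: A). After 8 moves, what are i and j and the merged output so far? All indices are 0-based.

i=3, j=5, merged so far=[0, 13, 18, 25, 26, 32, 36, 36]

[i=0,j=0] A[i]=13>B[j]=0 take 0 → j++
[i=0,j=1] A[i]=13<=B[j]=25 take 13 → i++
[i=1,j=1] A[i]=18<=B[j]=25 take 18 → i++
[i=2,j=1] A[i]=36>B[j]=25 take 25 → j++
[i=2,j=2] A[i]=36>B[j]=26 take 26 → j++
[i=2,j=3] A[i]=36>B[j]=32 take 32 → j++
[i=2,j=4] A[i]=36<=B[j]=36 take 36 → i++
[i=3,j=4] A[i]=38>B[j]=36 take 36 → j++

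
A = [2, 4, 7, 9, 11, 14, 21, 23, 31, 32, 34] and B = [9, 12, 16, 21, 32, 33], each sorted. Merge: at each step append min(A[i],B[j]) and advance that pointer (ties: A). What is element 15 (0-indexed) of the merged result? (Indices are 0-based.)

i=0 j=0: A[i]=2<=B[j]=9 take 2, i++
i=1 j=0: A[i]=4<=B[j]=9 take 4, i++
i=2 j=0: A[i]=7<=B[j]=9 take 7, i++
i=3 j=0: A[i]=9<=B[j]=9 take 9, i++
i=4 j=0: A[i]=11>B[j]=9 take 9, j++
i=4 j=1: A[i]=11<=B[j]=12 take 11, i++
i=5 j=1: A[i]=14>B[j]=12 take 12, j++
i=5 j=2: A[i]=14<=B[j]=16 take 14, i++
i=6 j=2: A[i]=21>B[j]=16 take 16, j++
i=6 j=3: A[i]=21<=B[j]=21 take 21, i++
i=7 j=3: A[i]=23>B[j]=21 take 21, j++
i=7 j=4: A[i]=23<=B[j]=32 take 23, i++
i=8 j=4: A[i]=31<=B[j]=32 take 31, i++
i=9 j=4: A[i]=32<=B[j]=32 take 32, i++
i=10 j=4: A[i]=34>B[j]=32 take 32, j++
i=10 j=5: A[i]=34>B[j]=33 take 33, j++
i=10 j=6: B done, take A[i]=34, i++

merged[15] = 33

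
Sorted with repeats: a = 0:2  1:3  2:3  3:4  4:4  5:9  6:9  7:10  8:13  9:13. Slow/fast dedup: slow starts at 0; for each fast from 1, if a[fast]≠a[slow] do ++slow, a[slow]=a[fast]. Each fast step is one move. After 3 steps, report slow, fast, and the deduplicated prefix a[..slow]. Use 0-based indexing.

slow=0 fast=1: a[fast]=3≠a[slow]=2 write a[1]=3, slow++,fast++
slow=1 fast=2: a[fast]=3=a[slow] dup, fast++
slow=1 fast=3: a[fast]=4≠a[slow]=3 write a[2]=4, slow++,fast++

slow=2, fast=4, prefix=[2, 3, 4]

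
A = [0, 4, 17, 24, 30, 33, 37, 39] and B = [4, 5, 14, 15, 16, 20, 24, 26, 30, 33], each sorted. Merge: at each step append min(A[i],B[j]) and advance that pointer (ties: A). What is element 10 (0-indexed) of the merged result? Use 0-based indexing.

i=0 j=0: A[i]=0<=B[j]=4 take 0, i++
i=1 j=0: A[i]=4<=B[j]=4 take 4, i++
i=2 j=0: A[i]=17>B[j]=4 take 4, j++
i=2 j=1: A[i]=17>B[j]=5 take 5, j++
i=2 j=2: A[i]=17>B[j]=14 take 14, j++
i=2 j=3: A[i]=17>B[j]=15 take 15, j++
i=2 j=4: A[i]=17>B[j]=16 take 16, j++
i=2 j=5: A[i]=17<=B[j]=20 take 17, i++
i=3 j=5: A[i]=24>B[j]=20 take 20, j++
i=3 j=6: A[i]=24<=B[j]=24 take 24, i++
i=4 j=6: A[i]=30>B[j]=24 take 24, j++
i=4 j=7: A[i]=30>B[j]=26 take 26, j++
i=4 j=8: A[i]=30<=B[j]=30 take 30, i++
i=5 j=8: A[i]=33>B[j]=30 take 30, j++
i=5 j=9: A[i]=33<=B[j]=33 take 33, i++
i=6 j=9: A[i]=37>B[j]=33 take 33, j++
i=6 j=10: B done, take A[i]=37, i++
i=7 j=10: B done, take A[i]=39, i++

merged[10] = 24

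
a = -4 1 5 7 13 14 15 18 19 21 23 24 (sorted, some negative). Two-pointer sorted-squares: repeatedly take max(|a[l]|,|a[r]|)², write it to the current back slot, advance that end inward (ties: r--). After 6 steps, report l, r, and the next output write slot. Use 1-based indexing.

l=1, r=6, next write slot=6

[1,12] |-4|<=|24| out[12]=576 → r--
[1,11] |-4|<=|23| out[11]=529 → r--
[1,10] |-4|<=|21| out[10]=441 → r--
[1,9] |-4|<=|19| out[9]=361 → r--
[1,8] |-4|<=|18| out[8]=324 → r--
[1,7] |-4|<=|15| out[7]=225 → r--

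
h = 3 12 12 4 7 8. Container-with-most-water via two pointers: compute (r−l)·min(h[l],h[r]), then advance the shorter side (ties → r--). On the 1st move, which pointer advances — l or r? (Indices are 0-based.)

l

l=0 r=5: min(3,8)*5=15 best=15 *, l++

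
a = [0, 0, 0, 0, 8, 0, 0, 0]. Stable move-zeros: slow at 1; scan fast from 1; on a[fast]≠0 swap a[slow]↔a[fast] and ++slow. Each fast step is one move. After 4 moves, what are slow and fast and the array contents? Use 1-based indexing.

slow=1, fast=5, a=[0, 0, 0, 0, 8, 0, 0, 0]

slow=1 fast=1: a[fast]=0, fast++
slow=1 fast=2: a[fast]=0, fast++
slow=1 fast=3: a[fast]=0, fast++
slow=1 fast=4: a[fast]=0, fast++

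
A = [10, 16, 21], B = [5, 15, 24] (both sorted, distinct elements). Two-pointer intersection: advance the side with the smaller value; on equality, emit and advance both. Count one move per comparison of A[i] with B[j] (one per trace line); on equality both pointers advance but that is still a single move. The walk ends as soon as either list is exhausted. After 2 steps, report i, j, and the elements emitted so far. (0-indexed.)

i=1, j=1, emitted=[]

[i=0,j=0] 10>5 → j++
[i=0,j=1] 10<15 → i++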